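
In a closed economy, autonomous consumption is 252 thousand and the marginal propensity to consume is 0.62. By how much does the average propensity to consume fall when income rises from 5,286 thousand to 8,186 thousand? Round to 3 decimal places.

At Y = 5286: C = 252 + 0.62(5286) = 3529.32, APC = 3529.32/5286 = 0.6677
At Y = 8186: C = 5327.32, APC = 5327.32/8186 = 0.6508
Fall in APC = 0.6677 − 0.6508 = 0.0169 ≈ 0.017

ΔAPC = 0.017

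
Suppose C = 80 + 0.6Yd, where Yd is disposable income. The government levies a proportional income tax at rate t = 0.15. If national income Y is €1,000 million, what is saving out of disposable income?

Yd = (1 − 0.15)(1000) = 0.85(1000) = 850
C = 80 + 0.6(850) = 80 + 510 = 590
S = Yd − C = 850 − 590 = 260

S = 260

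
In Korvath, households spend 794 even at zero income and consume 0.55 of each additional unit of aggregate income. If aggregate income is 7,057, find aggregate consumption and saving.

C = 794 + 0.55(7057) = 794 + 3881.35 = 4675.35
S = Y − C = 7057 − 4675.35 = 2381.65

C = 4675.35; S = 2381.65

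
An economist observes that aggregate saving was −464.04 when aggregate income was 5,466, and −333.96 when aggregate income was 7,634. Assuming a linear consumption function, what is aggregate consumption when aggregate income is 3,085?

C = 3691.9

MPS = ΔS/ΔY = (-333.96 − (-464.04))/(7634 − 5466) = 130.08/2168 = 0.06
MPC = 1 − MPS = 0.94
Autonomous saving = -464.04 − 0.06(5466) = -792, so a = 792
C = 792 + 0.94(3085) = 792 + 2899.9 = 3691.9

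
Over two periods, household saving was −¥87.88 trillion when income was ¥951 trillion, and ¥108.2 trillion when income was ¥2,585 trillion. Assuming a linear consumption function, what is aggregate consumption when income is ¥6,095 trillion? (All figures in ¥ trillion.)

C = 5565.6

MPS = ΔS/ΔY = (108.2 − (-87.88))/(2585 − 951) = 196.08/1634 = 0.12
MPC = 1 − MPS = 0.88
Autonomous saving = -87.88 − 0.12(951) = -202, so a = 202
C = 202 + 0.88(6095) = 202 + 5363.6 = 5565.6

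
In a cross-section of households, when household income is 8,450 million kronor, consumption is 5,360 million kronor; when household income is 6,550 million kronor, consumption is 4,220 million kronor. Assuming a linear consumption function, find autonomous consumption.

MPC = ΔC/ΔY = (5360 − 4220)/(8450 − 6550) = 1140/1900 = 0.6
a = C − MPC·Y = 4220 − 0.6(6550) = 4220 − 3930 = 290

a = 290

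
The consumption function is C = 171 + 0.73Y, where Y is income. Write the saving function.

S = Y − C = Y − (171 + 0.73Y) = -171 + (1 − 0.73)Y

S = -171 + 0.27Y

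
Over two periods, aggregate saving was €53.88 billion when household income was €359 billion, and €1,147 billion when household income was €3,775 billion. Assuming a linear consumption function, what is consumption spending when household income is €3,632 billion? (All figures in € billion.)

MPS = ΔS/ΔY = (1147 − 53.88)/(3775 − 359) = 1093.12/3416 = 0.32
MPC = 1 − MPS = 0.68
Autonomous saving = 53.88 − 0.32(359) = -61, so a = 61
C = 61 + 0.68(3632) = 61 + 2469.76 = 2530.76

C = 2530.76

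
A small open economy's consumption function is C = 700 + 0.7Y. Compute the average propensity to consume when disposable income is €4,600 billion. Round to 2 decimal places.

APC = 0.85

C = 700 + 0.7(4600) = 3920
APC = C/Y = 3920/4600 = 0.85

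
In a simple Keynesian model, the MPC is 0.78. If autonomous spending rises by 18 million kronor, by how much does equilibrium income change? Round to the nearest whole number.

The multiplier is 1/(1 − MPC) = 1/0.22.
ΔY = 18/0.22 = 81.82 ≈ 82

ΔY ≈ 82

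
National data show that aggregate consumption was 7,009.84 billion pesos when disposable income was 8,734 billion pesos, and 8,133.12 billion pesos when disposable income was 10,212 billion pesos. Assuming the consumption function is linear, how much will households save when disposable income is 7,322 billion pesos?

MPC = (8133.12 − 7009.84)/(10212 − 8734) = 1123.28/1478 = 0.76
a = 7009.84 − 0.76(8734) = 7009.84 − 6637.84 = 372
C = 372 + 0.76(7322) = 5936.72
S = 7322 − 5936.72 = 1385.28

S = 1385.28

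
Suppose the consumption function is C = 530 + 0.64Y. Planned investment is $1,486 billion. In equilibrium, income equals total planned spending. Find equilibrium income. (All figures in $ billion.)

Y = 5600

Y = C + I = 530 + 0.64Y + 1486
Y − 0.64Y = 2016
0.36Y = 2016, so Y = 2016/0.36 = 5600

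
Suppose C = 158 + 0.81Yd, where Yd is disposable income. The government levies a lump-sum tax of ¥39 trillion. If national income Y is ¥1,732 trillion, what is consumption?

C = 1529.33

Yd = Y − T = 1732 − 39 = 1693
C = 158 + 0.81(1693) = 158 + 1371.33 = 1529.33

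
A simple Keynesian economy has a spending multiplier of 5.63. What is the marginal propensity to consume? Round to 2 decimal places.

MPC = 0.82

k = 1/(1 − MPC), so 1 − MPC = 1/k = 1/5.63 = 0.1776
MPC = 1 − 0.1776 = 0.82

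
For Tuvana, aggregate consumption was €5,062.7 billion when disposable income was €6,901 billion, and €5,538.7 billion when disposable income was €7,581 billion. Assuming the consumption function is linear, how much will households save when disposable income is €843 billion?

MPC = (5538.7 − 5062.7)/(7581 − 6901) = 476/680 = 0.7
a = 5062.7 − 0.7(6901) = 5062.7 − 4830.7 = 232
C = 232 + 0.7(843) = 822.1
S = 843 − 822.1 = 20.9

S = 20.9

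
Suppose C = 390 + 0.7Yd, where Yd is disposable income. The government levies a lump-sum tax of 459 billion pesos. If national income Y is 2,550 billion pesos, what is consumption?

C = 1853.7

Yd = Y − T = 2550 − 459 = 2091
C = 390 + 0.7(2091) = 390 + 1463.7 = 1853.7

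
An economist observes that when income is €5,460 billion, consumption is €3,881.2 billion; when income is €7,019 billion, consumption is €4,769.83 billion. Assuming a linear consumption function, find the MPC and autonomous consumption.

MPC = ΔC/ΔY = (4769.83 − 3881.2)/(7019 − 5460) = 888.63/1559 = 0.57
a = C − MPC·Y = 3881.2 − 0.57(5460) = 3881.2 − 3112.2 = 769

MPC = 0.57; a = 769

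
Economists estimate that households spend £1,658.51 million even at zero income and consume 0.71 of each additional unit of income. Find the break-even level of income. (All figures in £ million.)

Y = 5719

At break-even, C = Y: 1658.51 + 0.71Y = Y
0.29Y = 1658.51, so Y = 1658.51/0.29 = 5719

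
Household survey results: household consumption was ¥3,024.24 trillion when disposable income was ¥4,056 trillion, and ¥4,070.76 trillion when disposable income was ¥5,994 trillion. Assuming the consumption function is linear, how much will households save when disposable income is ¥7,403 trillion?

MPC = (4070.76 − 3024.24)/(5994 − 4056) = 1046.52/1938 = 0.54
a = 3024.24 − 0.54(4056) = 3024.24 − 2190.24 = 834
C = 834 + 0.54(7403) = 4831.62
S = 7403 − 4831.62 = 2571.38

S = 2571.38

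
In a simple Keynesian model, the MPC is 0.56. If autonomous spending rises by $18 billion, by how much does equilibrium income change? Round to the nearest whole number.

ΔY ≈ 41

The multiplier is 1/(1 − MPC) = 1/0.44.
ΔY = 18/0.44 = 40.91 ≈ 41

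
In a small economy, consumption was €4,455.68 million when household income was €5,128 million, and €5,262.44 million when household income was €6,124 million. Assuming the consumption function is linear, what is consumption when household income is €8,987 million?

MPC = (5262.44 − 4455.68)/(6124 − 5128) = 806.76/996 = 0.81
a = 4455.68 − 0.81(5128) = 4455.68 − 4153.68 = 302
C = 302 + 0.81(8987) = 302 + 7279.47 = 7581.47

C = 7581.47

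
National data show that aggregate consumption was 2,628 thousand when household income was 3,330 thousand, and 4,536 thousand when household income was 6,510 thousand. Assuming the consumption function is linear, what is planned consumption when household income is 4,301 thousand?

MPC = (4536 − 2628)/(6510 − 3330) = 1908/3180 = 0.6
a = 2628 − 0.6(3330) = 2628 − 1998 = 630
C = 630 + 0.6(4301) = 630 + 2580.6 = 3210.6

C = 3210.6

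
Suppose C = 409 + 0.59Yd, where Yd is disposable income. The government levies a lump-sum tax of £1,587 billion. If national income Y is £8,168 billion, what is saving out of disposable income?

S = 2289.21

Yd = Y − T = 8168 − 1587 = 6581
C = 409 + 0.59(6581) = 409 + 3882.79 = 4291.79
S = Yd − C = 6581 − 4291.79 = 2289.21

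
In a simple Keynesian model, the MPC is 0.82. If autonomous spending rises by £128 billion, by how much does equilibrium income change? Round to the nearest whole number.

ΔY ≈ 711

The multiplier is 1/(1 − MPC) = 1/0.18.
ΔY = 128/0.18 = 711.11 ≈ 711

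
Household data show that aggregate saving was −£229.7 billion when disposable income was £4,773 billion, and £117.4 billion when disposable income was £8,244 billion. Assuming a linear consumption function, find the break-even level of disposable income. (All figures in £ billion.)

Y = 7070

MPS = ΔS/ΔY = (117.4 − (-229.7))/(8244 − 4773) = 347.1/3471 = 0.1
MPC = 1 − MPS = 0.9
From S(4773) = -229.7: −a + 0.1(4773) = -229.7, so a = 477.3 − (-229.7) = 707
Break-even (S = 0): Y = a/MPS = 707/0.1 = 7070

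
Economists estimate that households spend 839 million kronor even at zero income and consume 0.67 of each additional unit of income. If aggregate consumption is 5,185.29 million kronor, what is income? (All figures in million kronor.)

839 + 0.67Y = 5185.29
0.67Y = 4346.29, so Y = 4346.29/0.67 = 6487

Y = 6487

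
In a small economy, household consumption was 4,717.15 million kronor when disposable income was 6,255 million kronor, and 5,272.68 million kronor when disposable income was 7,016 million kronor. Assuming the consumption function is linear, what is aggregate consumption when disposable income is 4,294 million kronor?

C = 3285.62

MPC = (5272.68 − 4717.15)/(7016 − 6255) = 555.53/761 = 0.73
a = 4717.15 − 0.73(6255) = 4717.15 − 4566.15 = 151
C = 151 + 0.73(4294) = 151 + 3134.62 = 3285.62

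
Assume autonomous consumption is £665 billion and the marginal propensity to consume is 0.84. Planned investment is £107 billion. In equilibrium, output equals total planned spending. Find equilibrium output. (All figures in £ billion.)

Y = C + I = 665 + 0.84Y + 107
Y − 0.84Y = 772
0.16Y = 772, so Y = 772/0.16 = 4825

Y = 4825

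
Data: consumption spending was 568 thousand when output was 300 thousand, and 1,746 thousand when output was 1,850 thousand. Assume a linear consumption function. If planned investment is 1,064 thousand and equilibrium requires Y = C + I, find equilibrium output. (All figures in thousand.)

MPC = (1746 − 568)/(1850 − 300) = 1178/1550 = 0.76
a = 568 − 0.76(300) = 340
Equilibrium: Y = 340 + 0.76Y + 1064
0.24Y = 1404, so Y = 1404/0.24 = 5850

Y = 5850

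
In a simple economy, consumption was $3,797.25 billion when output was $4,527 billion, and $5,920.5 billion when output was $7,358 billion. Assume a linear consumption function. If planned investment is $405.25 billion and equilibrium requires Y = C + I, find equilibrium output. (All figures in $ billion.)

Y = 3229

MPC = (5920.5 − 3797.25)/(7358 − 4527) = 2123.25/2831 = 0.75
a = 3797.25 − 0.75(4527) = 402
Equilibrium: Y = 402 + 0.75Y + 405.25
0.25Y = 807.25, so Y = 807.25/0.25 = 3229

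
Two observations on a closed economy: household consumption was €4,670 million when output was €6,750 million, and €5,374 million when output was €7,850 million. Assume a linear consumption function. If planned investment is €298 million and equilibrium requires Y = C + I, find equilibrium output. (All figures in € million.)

MPC = (5374 − 4670)/(7850 − 6750) = 704/1100 = 0.64
a = 4670 − 0.64(6750) = 350
Equilibrium: Y = 350 + 0.64Y + 298
0.36Y = 648, so Y = 648/0.36 = 1800

Y = 1800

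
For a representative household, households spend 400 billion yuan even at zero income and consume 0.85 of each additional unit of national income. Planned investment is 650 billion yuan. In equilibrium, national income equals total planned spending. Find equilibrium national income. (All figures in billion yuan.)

Y = 7000

Y = C + I = 400 + 0.85Y + 650
Y − 0.85Y = 1050
0.15Y = 1050, so Y = 1050/0.15 = 7000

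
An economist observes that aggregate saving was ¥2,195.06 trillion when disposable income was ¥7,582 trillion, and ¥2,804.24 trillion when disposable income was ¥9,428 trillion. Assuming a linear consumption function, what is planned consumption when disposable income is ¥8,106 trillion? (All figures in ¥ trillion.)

C = 5738.02

MPS = ΔS/ΔY = (2804.24 − 2195.06)/(9428 − 7582) = 609.18/1846 = 0.33
MPC = 1 − MPS = 0.67
Autonomous saving = 2195.06 − 0.33(7582) = -307, so a = 307
C = 307 + 0.67(8106) = 307 + 5431.02 = 5738.02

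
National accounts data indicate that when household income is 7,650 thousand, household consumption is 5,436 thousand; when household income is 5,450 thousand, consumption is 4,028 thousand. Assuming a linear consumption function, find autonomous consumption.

MPC = ΔC/ΔY = (5436 − 4028)/(7650 − 5450) = 1408/2200 = 0.64
a = C − MPC·Y = 4028 − 0.64(5450) = 4028 − 3488 = 540

a = 540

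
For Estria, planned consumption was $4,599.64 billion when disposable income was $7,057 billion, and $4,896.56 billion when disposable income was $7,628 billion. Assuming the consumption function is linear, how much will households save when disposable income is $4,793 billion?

MPC = (4896.56 − 4599.64)/(7628 − 7057) = 296.92/571 = 0.52
a = 4599.64 − 0.52(7057) = 4599.64 − 3669.64 = 930
C = 930 + 0.52(4793) = 3422.36
S = 4793 − 3422.36 = 1370.64

S = 1370.64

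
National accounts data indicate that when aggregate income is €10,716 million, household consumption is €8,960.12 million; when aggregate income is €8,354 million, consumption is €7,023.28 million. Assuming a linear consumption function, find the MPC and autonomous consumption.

MPC = 0.82; a = 173

MPC = ΔC/ΔY = (8960.12 − 7023.28)/(10716 − 8354) = 1936.84/2362 = 0.82
a = C − MPC·Y = 7023.28 − 0.82(8354) = 7023.28 − 6850.28 = 173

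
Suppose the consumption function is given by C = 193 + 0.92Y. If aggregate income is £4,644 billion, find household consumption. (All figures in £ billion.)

C = 4465.48

C = 193 + 0.92(4644) = 193 + 4272.48 = 4465.48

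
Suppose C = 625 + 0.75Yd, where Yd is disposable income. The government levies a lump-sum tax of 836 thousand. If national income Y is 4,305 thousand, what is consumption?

C = 3226.75

Yd = Y − T = 4305 − 836 = 3469
C = 625 + 0.75(3469) = 625 + 2601.75 = 3226.75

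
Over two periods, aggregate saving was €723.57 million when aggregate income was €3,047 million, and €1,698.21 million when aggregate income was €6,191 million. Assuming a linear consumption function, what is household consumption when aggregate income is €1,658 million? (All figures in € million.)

C = 1365.02

MPS = ΔS/ΔY = (1698.21 − 723.57)/(6191 − 3047) = 974.64/3144 = 0.31
MPC = 1 − MPS = 0.69
Autonomous saving = 723.57 − 0.31(3047) = -221, so a = 221
C = 221 + 0.69(1658) = 221 + 1144.02 = 1365.02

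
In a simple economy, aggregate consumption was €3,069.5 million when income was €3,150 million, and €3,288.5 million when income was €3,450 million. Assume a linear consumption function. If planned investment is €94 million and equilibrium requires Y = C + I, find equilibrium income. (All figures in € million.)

Y = 3200

MPC = (3288.5 − 3069.5)/(3450 − 3150) = 219/300 = 0.73
a = 3069.5 − 0.73(3150) = 770
Equilibrium: Y = 770 + 0.73Y + 94
0.27Y = 864, so Y = 864/0.27 = 3200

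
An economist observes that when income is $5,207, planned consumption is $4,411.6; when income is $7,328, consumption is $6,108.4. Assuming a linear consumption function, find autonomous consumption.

MPC = ΔC/ΔY = (6108.4 − 4411.6)/(7328 − 5207) = 1696.8/2121 = 0.8
a = C − MPC·Y = 4411.6 − 0.8(5207) = 4411.6 − 4165.6 = 246

a = 246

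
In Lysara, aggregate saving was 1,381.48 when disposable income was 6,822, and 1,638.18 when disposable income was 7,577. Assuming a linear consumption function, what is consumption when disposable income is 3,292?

MPS = ΔS/ΔY = (1638.18 − 1381.48)/(7577 − 6822) = 256.7/755 = 0.34
MPC = 1 − MPS = 0.66
Autonomous saving = 1381.48 − 0.34(6822) = -938, so a = 938
C = 938 + 0.66(3292) = 938 + 2172.72 = 3110.72

C = 3110.72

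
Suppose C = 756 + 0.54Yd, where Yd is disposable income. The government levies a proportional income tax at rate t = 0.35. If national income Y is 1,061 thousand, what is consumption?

C = 1128.411

Yd = (1 − 0.35)(1061) = 0.65(1061) = 689.65
C = 756 + 0.54(689.65) = 756 + 372.411 = 1128.411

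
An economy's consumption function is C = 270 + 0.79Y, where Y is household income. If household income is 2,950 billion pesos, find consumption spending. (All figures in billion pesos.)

C = 2600.5

C = 270 + 0.79(2950) = 270 + 2330.5 = 2600.5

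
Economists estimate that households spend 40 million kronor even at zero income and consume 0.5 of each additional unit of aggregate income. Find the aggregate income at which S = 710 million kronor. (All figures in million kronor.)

Y = 1500

S = Y − C = -40 + 0.5Y
-40 + 0.5Y = 710, so 0.5Y = 750 and Y = 1500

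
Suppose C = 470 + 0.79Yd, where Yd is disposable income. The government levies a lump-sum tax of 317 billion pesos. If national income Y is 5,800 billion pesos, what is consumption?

C = 4801.57

Yd = Y − T = 5800 − 317 = 5483
C = 470 + 0.79(5483) = 470 + 4331.57 = 4801.57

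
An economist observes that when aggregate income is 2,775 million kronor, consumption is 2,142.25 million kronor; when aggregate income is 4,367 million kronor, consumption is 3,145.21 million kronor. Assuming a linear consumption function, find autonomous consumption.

MPC = ΔC/ΔY = (3145.21 − 2142.25)/(4367 − 2775) = 1002.96/1592 = 0.63
a = C − MPC·Y = 2142.25 − 0.63(2775) = 2142.25 − 1748.25 = 394

a = 394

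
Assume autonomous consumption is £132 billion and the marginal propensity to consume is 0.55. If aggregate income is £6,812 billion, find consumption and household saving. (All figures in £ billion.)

C = 132 + 0.55(6812) = 132 + 3746.6 = 3878.6
S = Y − C = 6812 − 3878.6 = 2933.4

C = 3878.6; S = 2933.4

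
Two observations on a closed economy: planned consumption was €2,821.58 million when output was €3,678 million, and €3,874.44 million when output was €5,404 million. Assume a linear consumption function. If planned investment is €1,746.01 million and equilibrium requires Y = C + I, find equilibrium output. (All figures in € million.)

MPC = (3874.44 − 2821.58)/(5404 − 3678) = 1052.86/1726 = 0.61
a = 2821.58 − 0.61(3678) = 578
Equilibrium: Y = 578 + 0.61Y + 1746.01
0.39Y = 2324.01, so Y = 2324.01/0.39 = 5959

Y = 5959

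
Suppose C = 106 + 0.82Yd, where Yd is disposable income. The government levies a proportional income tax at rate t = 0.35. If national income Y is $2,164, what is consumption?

C = 1259.412

Yd = (1 − 0.35)(2164) = 0.65(2164) = 1406.6
C = 106 + 0.82(1406.6) = 106 + 1153.412 = 1259.412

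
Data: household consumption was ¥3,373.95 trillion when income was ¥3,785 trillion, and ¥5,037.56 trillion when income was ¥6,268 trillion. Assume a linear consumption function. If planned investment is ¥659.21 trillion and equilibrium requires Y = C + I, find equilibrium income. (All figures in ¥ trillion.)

MPC = (5037.56 − 3373.95)/(6268 − 3785) = 1663.61/2483 = 0.67
a = 3373.95 − 0.67(3785) = 838
Equilibrium: Y = 838 + 0.67Y + 659.21
0.33Y = 1497.21, so Y = 1497.21/0.33 = 4537

Y = 4537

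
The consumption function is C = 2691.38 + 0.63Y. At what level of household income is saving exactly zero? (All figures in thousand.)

Y = 7274

At break-even, C = Y: 2691.38 + 0.63Y = Y
0.37Y = 2691.38, so Y = 2691.38/0.37 = 7274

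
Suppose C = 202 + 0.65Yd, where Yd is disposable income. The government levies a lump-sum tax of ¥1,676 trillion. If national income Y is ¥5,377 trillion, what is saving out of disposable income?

Yd = Y − T = 5377 − 1676 = 3701
C = 202 + 0.65(3701) = 202 + 2405.65 = 2607.65
S = Yd − C = 3701 − 2607.65 = 1093.35

S = 1093.35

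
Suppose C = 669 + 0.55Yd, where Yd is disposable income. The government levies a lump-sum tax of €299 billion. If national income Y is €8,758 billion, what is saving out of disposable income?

S = 3137.55

Yd = Y − T = 8758 − 299 = 8459
C = 669 + 0.55(8459) = 669 + 4652.45 = 5321.45
S = Yd − C = 8459 − 5321.45 = 3137.55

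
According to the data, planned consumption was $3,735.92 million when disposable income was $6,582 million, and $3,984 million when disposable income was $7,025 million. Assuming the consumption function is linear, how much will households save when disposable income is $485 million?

S = 163.4

MPC = (3984 − 3735.92)/(7025 − 6582) = 248.08/443 = 0.56
a = 3735.92 − 0.56(6582) = 3735.92 − 3685.92 = 50
C = 50 + 0.56(485) = 321.6
S = 485 − 321.6 = 163.4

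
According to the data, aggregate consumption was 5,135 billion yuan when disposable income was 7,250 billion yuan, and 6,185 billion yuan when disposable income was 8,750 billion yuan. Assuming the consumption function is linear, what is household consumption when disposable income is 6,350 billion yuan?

MPC = (6185 − 5135)/(8750 − 7250) = 1050/1500 = 0.7
a = 5135 − 0.7(7250) = 5135 − 5075 = 60
C = 60 + 0.7(6350) = 60 + 4445 = 4505

C = 4505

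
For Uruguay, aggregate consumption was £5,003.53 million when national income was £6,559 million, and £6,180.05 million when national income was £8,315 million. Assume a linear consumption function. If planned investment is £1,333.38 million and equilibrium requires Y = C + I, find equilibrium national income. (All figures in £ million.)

Y = 5886

MPC = (6180.05 − 5003.53)/(8315 − 6559) = 1176.52/1756 = 0.67
a = 5003.53 − 0.67(6559) = 609
Equilibrium: Y = 609 + 0.67Y + 1333.38
0.33Y = 1942.38, so Y = 1942.38/0.33 = 5886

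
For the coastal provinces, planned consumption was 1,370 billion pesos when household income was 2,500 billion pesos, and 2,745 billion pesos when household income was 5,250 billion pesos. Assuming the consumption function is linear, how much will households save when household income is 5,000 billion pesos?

S = 2380

MPC = (2745 − 1370)/(5250 − 2500) = 1375/2750 = 0.5
a = 1370 − 0.5(2500) = 1370 − 1250 = 120
C = 120 + 0.5(5000) = 2620
S = 5000 − 2620 = 2380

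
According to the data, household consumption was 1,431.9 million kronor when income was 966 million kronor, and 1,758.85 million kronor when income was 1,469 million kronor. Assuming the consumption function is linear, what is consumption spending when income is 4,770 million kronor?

MPC = (1758.85 − 1431.9)/(1469 − 966) = 326.95/503 = 0.65
a = 1431.9 − 0.65(966) = 1431.9 − 627.9 = 804
C = 804 + 0.65(4770) = 804 + 3100.5 = 3904.5

C = 3904.5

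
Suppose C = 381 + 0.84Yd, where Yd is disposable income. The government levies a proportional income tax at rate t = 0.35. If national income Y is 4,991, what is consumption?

C = 3106.086

Yd = (1 − 0.35)(4991) = 0.65(4991) = 3244.15
C = 381 + 0.84(3244.15) = 381 + 2725.086 = 3106.086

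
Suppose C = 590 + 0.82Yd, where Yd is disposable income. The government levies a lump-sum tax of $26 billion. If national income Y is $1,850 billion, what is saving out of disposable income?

Yd = Y − T = 1850 − 26 = 1824
C = 590 + 0.82(1824) = 590 + 1495.68 = 2085.68
S = Yd − C = 1824 − 2085.68 = -261.68

S = -261.68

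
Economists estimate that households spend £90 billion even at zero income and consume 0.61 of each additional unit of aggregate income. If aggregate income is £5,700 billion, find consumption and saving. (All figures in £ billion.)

C = 3567; S = 2133

C = 90 + 0.61(5700) = 90 + 3477 = 3567
S = Y − C = 5700 − 3567 = 2133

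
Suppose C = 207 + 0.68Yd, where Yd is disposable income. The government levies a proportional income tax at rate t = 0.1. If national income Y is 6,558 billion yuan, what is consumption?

C = 4220.496

Yd = (1 − 0.1)(6558) = 0.9(6558) = 5902.2
C = 207 + 0.68(5902.2) = 207 + 4013.496 = 4220.496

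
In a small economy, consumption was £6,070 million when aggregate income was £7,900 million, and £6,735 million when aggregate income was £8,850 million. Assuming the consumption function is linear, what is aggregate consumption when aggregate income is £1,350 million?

MPC = (6735 − 6070)/(8850 − 7900) = 665/950 = 0.7
a = 6070 − 0.7(7900) = 6070 − 5530 = 540
C = 540 + 0.7(1350) = 540 + 945 = 1485

C = 1485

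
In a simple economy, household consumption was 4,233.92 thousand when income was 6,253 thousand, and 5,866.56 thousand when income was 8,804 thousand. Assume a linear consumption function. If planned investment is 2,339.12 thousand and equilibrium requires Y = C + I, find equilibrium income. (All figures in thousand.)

Y = 7142

MPC = (5866.56 − 4233.92)/(8804 − 6253) = 1632.64/2551 = 0.64
a = 4233.92 − 0.64(6253) = 232
Equilibrium: Y = 232 + 0.64Y + 2339.12
0.36Y = 2571.12, so Y = 2571.12/0.36 = 7142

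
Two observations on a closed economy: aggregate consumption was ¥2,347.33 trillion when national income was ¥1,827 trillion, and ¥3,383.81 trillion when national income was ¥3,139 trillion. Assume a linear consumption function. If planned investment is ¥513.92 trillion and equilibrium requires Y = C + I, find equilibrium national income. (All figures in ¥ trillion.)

MPC = (3383.81 − 2347.33)/(3139 − 1827) = 1036.48/1312 = 0.79
a = 2347.33 − 0.79(1827) = 904
Equilibrium: Y = 904 + 0.79Y + 513.92
0.21Y = 1417.92, so Y = 1417.92/0.21 = 6752

Y = 6752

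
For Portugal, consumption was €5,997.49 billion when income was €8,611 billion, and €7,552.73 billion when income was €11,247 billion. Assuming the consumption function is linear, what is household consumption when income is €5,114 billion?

MPC = (7552.73 − 5997.49)/(11247 − 8611) = 1555.24/2636 = 0.59
a = 5997.49 − 0.59(8611) = 5997.49 − 5080.49 = 917
C = 917 + 0.59(5114) = 917 + 3017.26 = 3934.26

C = 3934.26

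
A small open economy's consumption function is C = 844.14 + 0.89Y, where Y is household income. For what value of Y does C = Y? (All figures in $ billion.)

At break-even, C = Y: 844.14 + 0.89Y = Y
0.11Y = 844.14, so Y = 844.14/0.11 = 7674

Y = 7674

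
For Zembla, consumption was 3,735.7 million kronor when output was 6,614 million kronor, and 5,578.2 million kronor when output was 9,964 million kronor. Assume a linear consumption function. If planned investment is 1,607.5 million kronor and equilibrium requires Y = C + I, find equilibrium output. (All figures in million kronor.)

Y = 3790

MPC = (5578.2 − 3735.7)/(9964 − 6614) = 1842.5/3350 = 0.55
a = 3735.7 − 0.55(6614) = 98
Equilibrium: Y = 98 + 0.55Y + 1607.5
0.45Y = 1705.5, so Y = 1705.5/0.45 = 3790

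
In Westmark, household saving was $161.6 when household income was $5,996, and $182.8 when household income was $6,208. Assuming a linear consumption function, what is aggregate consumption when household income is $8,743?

C = 8306.7

MPS = ΔS/ΔY = (182.8 − 161.6)/(6208 − 5996) = 21.2/212 = 0.1
MPC = 1 − MPS = 0.9
Autonomous saving = 161.6 − 0.1(5996) = -438, so a = 438
C = 438 + 0.9(8743) = 438 + 7868.7 = 8306.7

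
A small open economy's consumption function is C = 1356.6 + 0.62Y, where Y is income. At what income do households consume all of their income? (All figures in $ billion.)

Y = 3570

At break-even, C = Y: 1356.6 + 0.62Y = Y
0.38Y = 1356.6, so Y = 1356.6/0.38 = 3570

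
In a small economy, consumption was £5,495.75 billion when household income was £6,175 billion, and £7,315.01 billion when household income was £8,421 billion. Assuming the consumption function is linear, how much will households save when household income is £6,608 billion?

S = 761.52

MPC = (7315.01 − 5495.75)/(8421 − 6175) = 1819.26/2246 = 0.81
a = 5495.75 − 0.81(6175) = 5495.75 − 5001.75 = 494
C = 494 + 0.81(6608) = 5846.48
S = 6608 − 5846.48 = 761.52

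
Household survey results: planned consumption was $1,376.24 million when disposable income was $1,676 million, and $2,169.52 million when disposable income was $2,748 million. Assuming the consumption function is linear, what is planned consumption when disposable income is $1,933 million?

MPC = (2169.52 − 1376.24)/(2748 − 1676) = 793.28/1072 = 0.74
a = 1376.24 − 0.74(1676) = 1376.24 − 1240.24 = 136
C = 136 + 0.74(1933) = 136 + 1430.42 = 1566.42

C = 1566.42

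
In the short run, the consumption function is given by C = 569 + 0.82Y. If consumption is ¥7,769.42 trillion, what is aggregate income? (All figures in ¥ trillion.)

Y = 8781

569 + 0.82Y = 7769.42
0.82Y = 7200.42, so Y = 7200.42/0.82 = 8781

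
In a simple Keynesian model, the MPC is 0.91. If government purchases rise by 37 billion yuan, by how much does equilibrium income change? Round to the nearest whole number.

ΔY ≈ 411

The multiplier is 1/(1 − MPC) = 1/0.09.
ΔY = 37/0.09 = 411.11 ≈ 411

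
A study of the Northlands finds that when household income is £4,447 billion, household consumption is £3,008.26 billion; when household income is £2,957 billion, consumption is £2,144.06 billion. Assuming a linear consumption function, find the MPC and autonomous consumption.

MPC = 0.58; a = 429

MPC = ΔC/ΔY = (3008.26 − 2144.06)/(4447 − 2957) = 864.2/1490 = 0.58
a = C − MPC·Y = 2144.06 − 0.58(2957) = 2144.06 − 1715.06 = 429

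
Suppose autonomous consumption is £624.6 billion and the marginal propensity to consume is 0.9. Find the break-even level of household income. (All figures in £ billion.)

At break-even, C = Y: 624.6 + 0.9Y = Y
0.1Y = 624.6, so Y = 624.6/0.1 = 6246

Y = 6246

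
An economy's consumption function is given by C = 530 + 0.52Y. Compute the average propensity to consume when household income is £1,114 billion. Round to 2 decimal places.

APC = 1.00

C = 530 + 0.52(1114) = 1109.28
APC = C/Y = 1109.28/1114 = 1.00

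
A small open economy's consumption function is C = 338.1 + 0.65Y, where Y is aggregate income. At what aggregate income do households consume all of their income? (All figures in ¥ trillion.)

Y = 966

At break-even, C = Y: 338.1 + 0.65Y = Y
0.35Y = 338.1, so Y = 338.1/0.35 = 966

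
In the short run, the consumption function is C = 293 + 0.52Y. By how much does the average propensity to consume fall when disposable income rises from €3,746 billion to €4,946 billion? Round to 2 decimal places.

ΔAPC = 0.02

At Y = 3746: C = 293 + 0.52(3746) = 2240.92, APC = 2240.92/3746 = 0.598
At Y = 4946: C = 2864.92, APC = 2864.92/4946 = 0.579
Fall in APC = 0.598 − 0.579 = 0.019 ≈ 0.02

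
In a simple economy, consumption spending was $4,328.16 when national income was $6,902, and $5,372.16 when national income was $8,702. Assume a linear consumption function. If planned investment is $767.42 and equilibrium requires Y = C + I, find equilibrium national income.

MPC = (5372.16 − 4328.16)/(8702 − 6902) = 1044/1800 = 0.58
a = 4328.16 − 0.58(6902) = 325
Equilibrium: Y = 325 + 0.58Y + 767.42
0.42Y = 1092.42, so Y = 1092.42/0.42 = 2601

Y = 2601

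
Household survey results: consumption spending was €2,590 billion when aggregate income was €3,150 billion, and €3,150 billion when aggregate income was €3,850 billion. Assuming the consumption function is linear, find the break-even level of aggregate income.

Y = 350

MPC = (3150 − 2590)/(3850 − 3150) = 560/700 = 0.8
a = 2590 − 0.8(3150) = 2590 − 2520 = 70
Break-even: Y = a/(1−MPC) = 70/0.2 = 350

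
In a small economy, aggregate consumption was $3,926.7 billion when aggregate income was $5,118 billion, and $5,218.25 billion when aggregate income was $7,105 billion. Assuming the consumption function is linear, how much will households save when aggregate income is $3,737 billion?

MPC = (5218.25 − 3926.7)/(7105 − 5118) = 1291.55/1987 = 0.65
a = 3926.7 − 0.65(5118) = 3926.7 − 3326.7 = 600
C = 600 + 0.65(3737) = 3029.05
S = 3737 − 3029.05 = 707.95

S = 707.95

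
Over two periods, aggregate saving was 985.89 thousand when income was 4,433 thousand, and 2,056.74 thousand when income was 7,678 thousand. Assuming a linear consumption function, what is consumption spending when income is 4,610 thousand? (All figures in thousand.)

C = 3565.7

MPS = ΔS/ΔY = (2056.74 − 985.89)/(7678 − 4433) = 1070.85/3245 = 0.33
MPC = 1 − MPS = 0.67
Autonomous saving = 985.89 − 0.33(4433) = -477, so a = 477
C = 477 + 0.67(4610) = 477 + 3088.7 = 3565.7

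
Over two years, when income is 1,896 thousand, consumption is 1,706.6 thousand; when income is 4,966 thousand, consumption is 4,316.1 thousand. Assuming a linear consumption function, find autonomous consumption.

a = 95

MPC = ΔC/ΔY = (4316.1 − 1706.6)/(4966 − 1896) = 2609.5/3070 = 0.85
a = C − MPC·Y = 1706.6 − 0.85(1896) = 1706.6 − 1611.6 = 95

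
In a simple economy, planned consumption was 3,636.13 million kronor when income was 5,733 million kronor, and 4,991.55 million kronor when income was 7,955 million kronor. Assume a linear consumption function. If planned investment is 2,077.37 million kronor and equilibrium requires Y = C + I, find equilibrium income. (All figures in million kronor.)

Y = 5683

MPC = (4991.55 − 3636.13)/(7955 − 5733) = 1355.42/2222 = 0.61
a = 3636.13 − 0.61(5733) = 139
Equilibrium: Y = 139 + 0.61Y + 2077.37
0.39Y = 2216.37, so Y = 2216.37/0.39 = 5683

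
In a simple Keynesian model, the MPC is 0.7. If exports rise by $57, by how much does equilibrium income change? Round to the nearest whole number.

The multiplier is 1/(1 − MPC) = 1/0.3.
ΔY = 57/0.3 = 190.00 ≈ 190

ΔY ≈ 190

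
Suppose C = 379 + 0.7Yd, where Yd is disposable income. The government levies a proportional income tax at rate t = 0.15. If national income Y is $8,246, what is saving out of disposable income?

Yd = (1 − 0.15)(8246) = 0.85(8246) = 7009.1
C = 379 + 0.7(7009.1) = 379 + 4906.37 = 5285.37
S = Yd − C = 7009.1 − 5285.37 = 1723.73

S = 1723.73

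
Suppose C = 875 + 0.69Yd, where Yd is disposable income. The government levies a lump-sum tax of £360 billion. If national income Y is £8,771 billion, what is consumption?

Yd = Y − T = 8771 − 360 = 8411
C = 875 + 0.69(8411) = 875 + 5803.59 = 6678.59

C = 6678.59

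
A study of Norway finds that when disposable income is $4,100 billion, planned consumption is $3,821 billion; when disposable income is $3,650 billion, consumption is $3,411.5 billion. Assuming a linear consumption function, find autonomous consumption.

MPC = ΔC/ΔY = (3821 − 3411.5)/(4100 − 3650) = 409.5/450 = 0.91
a = C − MPC·Y = 3411.5 − 0.91(3650) = 3411.5 − 3321.5 = 90

a = 90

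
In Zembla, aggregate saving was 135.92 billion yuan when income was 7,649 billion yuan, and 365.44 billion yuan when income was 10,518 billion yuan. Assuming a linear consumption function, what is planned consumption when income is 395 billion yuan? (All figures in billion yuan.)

MPS = ΔS/ΔY = (365.44 − 135.92)/(10518 − 7649) = 229.52/2869 = 0.08
MPC = 1 − MPS = 0.92
Autonomous saving = 135.92 − 0.08(7649) = -476, so a = 476
C = 476 + 0.92(395) = 476 + 363.4 = 839.4

C = 839.4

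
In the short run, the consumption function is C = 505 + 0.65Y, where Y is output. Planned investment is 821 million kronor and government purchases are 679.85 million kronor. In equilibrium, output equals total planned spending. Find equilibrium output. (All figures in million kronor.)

Y = 5731

Y = C + I + G = 505 + 0.65Y + 821 + 679.85
Y − 0.65Y = 2005.85
0.35Y = 2005.85, so Y = 2005.85/0.35 = 5731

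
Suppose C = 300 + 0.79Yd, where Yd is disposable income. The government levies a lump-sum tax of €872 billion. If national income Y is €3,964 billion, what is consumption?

C = 2742.68

Yd = Y − T = 3964 − 872 = 3092
C = 300 + 0.79(3092) = 300 + 2442.68 = 2742.68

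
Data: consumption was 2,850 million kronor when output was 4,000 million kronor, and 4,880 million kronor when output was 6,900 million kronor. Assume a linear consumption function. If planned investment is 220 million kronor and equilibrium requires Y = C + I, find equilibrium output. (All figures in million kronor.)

Y = 900

MPC = (4880 − 2850)/(6900 − 4000) = 2030/2900 = 0.7
a = 2850 − 0.7(4000) = 50
Equilibrium: Y = 50 + 0.7Y + 220
0.3Y = 270, so Y = 270/0.3 = 900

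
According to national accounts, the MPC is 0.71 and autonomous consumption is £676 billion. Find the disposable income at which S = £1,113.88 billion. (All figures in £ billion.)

S = Y − C = -676 + 0.29Y
-676 + 0.29Y = 1113.88, so 0.29Y = 1789.88 and Y = 6172

Y = 6172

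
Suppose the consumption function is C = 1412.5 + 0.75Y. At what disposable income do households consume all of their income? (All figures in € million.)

Y = 5650

At break-even, C = Y: 1412.5 + 0.75Y = Y
0.25Y = 1412.5, so Y = 1412.5/0.25 = 5650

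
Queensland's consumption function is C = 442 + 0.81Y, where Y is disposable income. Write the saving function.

S = Y − C = Y − (442 + 0.81Y) = -442 + (1 − 0.81)Y

S = -442 + 0.19Y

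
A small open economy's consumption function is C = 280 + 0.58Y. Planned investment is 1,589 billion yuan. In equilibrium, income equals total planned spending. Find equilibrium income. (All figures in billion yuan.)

Y = 4450

Y = C + I = 280 + 0.58Y + 1589
Y − 0.58Y = 1869
0.42Y = 1869, so Y = 1869/0.42 = 4450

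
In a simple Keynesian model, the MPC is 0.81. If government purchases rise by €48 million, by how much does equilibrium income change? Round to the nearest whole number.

ΔY ≈ 253

The multiplier is 1/(1 − MPC) = 1/0.19.
ΔY = 48/0.19 = 252.63 ≈ 253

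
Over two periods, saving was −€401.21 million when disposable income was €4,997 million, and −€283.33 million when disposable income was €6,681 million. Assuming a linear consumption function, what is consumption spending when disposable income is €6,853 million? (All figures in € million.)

C = 7124.29

MPS = ΔS/ΔY = (-283.33 − (-401.21))/(6681 − 4997) = 117.88/1684 = 0.07
MPC = 1 − MPS = 0.93
Autonomous saving = -401.21 − 0.07(4997) = -751, so a = 751
C = 751 + 0.93(6853) = 751 + 6373.29 = 7124.29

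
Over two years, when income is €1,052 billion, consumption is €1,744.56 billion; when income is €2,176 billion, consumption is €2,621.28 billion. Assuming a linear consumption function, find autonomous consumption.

MPC = ΔC/ΔY = (2621.28 − 1744.56)/(2176 − 1052) = 876.72/1124 = 0.78
a = C − MPC·Y = 1744.56 − 0.78(1052) = 1744.56 − 820.56 = 924

a = 924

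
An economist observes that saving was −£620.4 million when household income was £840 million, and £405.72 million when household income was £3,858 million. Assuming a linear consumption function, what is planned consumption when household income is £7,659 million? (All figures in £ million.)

C = 5960.94

MPS = ΔS/ΔY = (405.72 − (-620.4))/(3858 − 840) = 1026.12/3018 = 0.34
MPC = 1 − MPS = 0.66
Autonomous saving = -620.4 − 0.34(840) = -906, so a = 906
C = 906 + 0.66(7659) = 906 + 5054.94 = 5960.94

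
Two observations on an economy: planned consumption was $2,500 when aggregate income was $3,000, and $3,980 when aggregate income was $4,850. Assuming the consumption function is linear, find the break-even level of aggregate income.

Y = 500

MPC = (3980 − 2500)/(4850 − 3000) = 1480/1850 = 0.8
a = 2500 − 0.8(3000) = 2500 − 2400 = 100
Break-even: Y = a/(1−MPC) = 100/0.2 = 500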